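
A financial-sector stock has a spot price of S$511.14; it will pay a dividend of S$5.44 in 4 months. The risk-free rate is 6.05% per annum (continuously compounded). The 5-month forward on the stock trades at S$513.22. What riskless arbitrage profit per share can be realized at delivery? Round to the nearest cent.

S$5.50 per share

PV(dividends) I = 5.44·e^(−0.0605·4/12) = 5.3314
Fair forward F* = (S − I)·e^(rT) = (511.14 − 5.3314)·e^0.025208 = 505.8086 × 1.025528 = 518.7209
Market S$513.22 < fair 518.7209: forward underpriced → reverse cash-and-carry (short the stock, invest proceeds at r, pay the dividends, go long the forward).
Profit at T = |F_mkt − F*| = |513.22 − 518.7209| = S$5.50 per share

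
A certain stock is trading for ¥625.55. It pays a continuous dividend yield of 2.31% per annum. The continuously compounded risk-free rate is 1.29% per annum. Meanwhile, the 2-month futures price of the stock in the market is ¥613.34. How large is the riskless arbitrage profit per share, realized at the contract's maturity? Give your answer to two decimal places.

¥11.15 per share

Fair futures: F* = S·e^(carry·T), with carry = (r − q) = 0.0129 − 0.0231 = -0.0102
F* = 625.55 · e^(-0.0102 × 2/12) = 625.55 · e^-0.001700 = 625.55 × 0.998301 = ¥624.4872
Market ¥613.34 < fair ¥624.4872: forward underpriced → reverse cash-and-carry (short spot, go long the forward).
At maturity, profit = |F_mkt − F*| = |613.34 − 624.4872| = ¥11.15 per share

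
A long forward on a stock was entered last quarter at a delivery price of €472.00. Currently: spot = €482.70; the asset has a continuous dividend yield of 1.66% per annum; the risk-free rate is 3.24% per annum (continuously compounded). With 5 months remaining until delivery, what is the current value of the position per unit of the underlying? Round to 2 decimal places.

€13.70

Current fair forward for the remaining 5 months: F = S·e^((r − q)·T), (r − q) = 0.0324 − 0.0166 = 0.0158
F = 482.70 · e^(0.0158 × 5/12) = 482.70 × 1.006605 = 485.8882
Value of long forward = (F − K)·e^(−rT) = (485.8882 − 472.00) · e^(−0.0324·5/12)
= 13.8882 × 0.986591 = 13.70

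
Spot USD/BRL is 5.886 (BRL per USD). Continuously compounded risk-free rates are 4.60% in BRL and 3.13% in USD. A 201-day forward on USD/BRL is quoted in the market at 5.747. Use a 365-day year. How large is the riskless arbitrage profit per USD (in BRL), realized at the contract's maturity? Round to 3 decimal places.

Fair forward: F* = S·e^(carry·T), with carry = (r_BRL − r_USD) = 0.0460 − 0.0313 = 0.0147
F* = 5.886 · e^(0.0147 × 201/365) = 5.886 · e^0.008095 = 5.886 × 1.008128 = 5.9338
Market 5.747 < fair 5.9338: forward underpriced → reverse cash-and-carry (short spot, go long the forward).
At maturity, profit = |F_mkt − F*| = |5.747 − 5.9338| = 0.187 per USD (in BRL)

0.187 per USD (in BRL)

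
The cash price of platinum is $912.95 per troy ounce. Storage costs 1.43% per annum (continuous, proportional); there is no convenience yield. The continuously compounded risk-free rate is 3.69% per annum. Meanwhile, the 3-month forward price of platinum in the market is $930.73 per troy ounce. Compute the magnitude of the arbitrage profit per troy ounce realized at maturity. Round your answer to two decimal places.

Fair forward: F* = S·e^(carry·T), with carry = (r + u) = 0.0369 + 0.0143 = 0.0512
F* = 912.95 · e^(0.0512 × 3/12) = 912.95 · e^0.012800 = 912.95 × 1.012882 = $924.7106
Market $930.73 > fair $924.7106: forward overpriced → cash-and-carry (buy spot, short the forward).
At maturity, profit = |F_mkt − F*| = |930.73 − 924.7106| = $6.02 per troy ounce

$6.02 per troy ounce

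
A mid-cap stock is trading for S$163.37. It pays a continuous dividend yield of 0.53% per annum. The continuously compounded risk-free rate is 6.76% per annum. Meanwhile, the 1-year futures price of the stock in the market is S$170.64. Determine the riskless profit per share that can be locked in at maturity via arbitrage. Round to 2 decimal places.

S$3.23 per share

Fair futures: F* = S·e^(carry·T), with carry = (r − q) = 0.0676 − 0.0053 = 0.0623
F* = 163.37 · e^(0.0623 × 1) = 163.37 · e^0.062300 = 163.37 × 1.064282 = S$173.8718
Market S$170.64 < fair S$173.8718: forward underpriced → reverse cash-and-carry (short spot, go long the forward).
At maturity, profit = |F_mkt − F*| = |170.64 − 173.8718| = S$3.23 per share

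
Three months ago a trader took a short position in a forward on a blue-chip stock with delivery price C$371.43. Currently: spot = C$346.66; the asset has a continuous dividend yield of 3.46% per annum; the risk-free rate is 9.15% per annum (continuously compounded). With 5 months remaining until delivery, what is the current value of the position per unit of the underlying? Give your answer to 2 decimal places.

C$15.84

Current fair forward for the remaining 5 months: F = S·e^((r − q)·T), (r − q) = 0.0915 − 0.0346 = 0.0569
F = 346.66 · e^(0.0569 × 5/12) = 346.66 × 1.023992 = 354.9771
Value of long forward = (F − K)·e^(−rT) = (354.9771 − 371.43) · e^(−0.0915·5/12)
= -16.4529 × 0.962593 = -15.84
Short position value = −(long value) = C$15.84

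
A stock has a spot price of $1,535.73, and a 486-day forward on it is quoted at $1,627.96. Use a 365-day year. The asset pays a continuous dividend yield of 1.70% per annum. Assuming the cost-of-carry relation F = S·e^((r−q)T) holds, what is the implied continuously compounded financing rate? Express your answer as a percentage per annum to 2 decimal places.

6.08%

From F = S·e^((r−q)T): (r − q) = ln(F/S)/T
ln(1627.96/1535.73) = ln(1.060056) = 0.058322
(r − q) = 0.058322 / (486/365) = 0.043802
r = ln(F/S)/T + q = 0.043802 + 0.0170 = 0.060802
r = 6.08%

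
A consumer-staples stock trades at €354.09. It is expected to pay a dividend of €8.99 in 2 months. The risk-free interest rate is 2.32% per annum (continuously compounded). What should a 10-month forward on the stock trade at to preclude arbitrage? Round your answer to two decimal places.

€351.87

PV(dividends) I = 8.99·e^(−0.0232·2/12)
I = 8.9553
F = (S − I)·e^(rT) = (354.09 − 8.9553) · e^(0.0232·10/12)
= 345.1347 · e^0.019333 = 345.1347 × 1.019521 = €351.87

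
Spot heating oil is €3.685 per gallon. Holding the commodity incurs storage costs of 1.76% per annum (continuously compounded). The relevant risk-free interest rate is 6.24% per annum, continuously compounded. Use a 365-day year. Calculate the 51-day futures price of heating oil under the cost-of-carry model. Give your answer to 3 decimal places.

€3.726 per gallon

Net carry = r + u − y = 0.0624 + 0.0176 − 0.0000 = 0.0800
F = S·e^((r+u−y)T) = 3.685 · e^(0.0800 × 51/365) = 3.685 · e^0.011178
= 3.685 × 1.011241 = €3.726 per gallon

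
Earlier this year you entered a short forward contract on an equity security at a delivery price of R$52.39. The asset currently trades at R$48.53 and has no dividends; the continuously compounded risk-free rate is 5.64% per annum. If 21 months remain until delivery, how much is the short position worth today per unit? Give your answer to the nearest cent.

-R$1.06

Current fair forward for the remaining 21 months: F = S·e^(r·T), r = 0.0564
F = 48.53 · e^(0.0564 × 21/12) = 48.53 × 1.103735 = 53.5643
Value of long forward = (F − K)·e^(−rT) = (53.5643 − 52.39) · e^(−0.0564·21/12)
= 1.1743 × 0.906014 = 1.06
Short position value = −(long value) = -R$1.06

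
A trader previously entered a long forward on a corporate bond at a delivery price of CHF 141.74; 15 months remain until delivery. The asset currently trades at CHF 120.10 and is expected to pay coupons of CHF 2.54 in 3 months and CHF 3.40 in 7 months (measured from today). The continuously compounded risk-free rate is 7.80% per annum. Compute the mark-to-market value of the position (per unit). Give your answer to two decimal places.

PV(remaining coupons) I = 2.54·e^(−0.0780·3/12) + 3.40·e^(−0.0780·7/12) = 5.7397
Current forward F = (S − I)·e^(rT) = (120.10 − 5.7397)·e^(0.0780·15/12) = 114.3603 × 1.102411 = 126.0721
Value (long) = (F − K)·e^(−rT) = (126.0721 − 141.74) × 0.907102 = -14.2124
Value = -CHF 14.21

-CHF 14.21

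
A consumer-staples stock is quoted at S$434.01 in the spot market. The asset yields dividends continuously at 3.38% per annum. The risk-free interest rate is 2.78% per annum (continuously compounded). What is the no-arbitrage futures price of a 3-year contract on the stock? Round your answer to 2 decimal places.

S$426.27

F = S·e^((r − q)T) = 434.01 · e^((0.0278 − 0.0338) × 3)
= 434.01 · e^-0.018000 = 434.01 × 0.982161
F = S$426.27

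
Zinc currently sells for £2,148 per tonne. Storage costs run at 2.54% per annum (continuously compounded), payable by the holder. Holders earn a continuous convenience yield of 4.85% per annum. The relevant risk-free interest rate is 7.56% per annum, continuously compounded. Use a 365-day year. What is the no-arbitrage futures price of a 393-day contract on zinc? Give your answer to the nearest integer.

£2,273 per tonne

Net carry = r + u − y = 0.0756 + 0.0254 − 0.0485 = 0.0525
F = S·e^((r+u−y)T) = 2148 · e^(0.0525 × 393/365) = 2148 · e^0.056527
= 2148 × 1.058155 = £2,273 per tonne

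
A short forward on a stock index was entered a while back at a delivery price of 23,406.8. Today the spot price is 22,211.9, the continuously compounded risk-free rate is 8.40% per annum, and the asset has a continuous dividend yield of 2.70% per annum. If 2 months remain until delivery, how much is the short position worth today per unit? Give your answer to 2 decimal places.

969.22

Current fair forward for the remaining 2 months: F = S·e^((r − q)·T), (r − q) = 0.0840 − 0.0270 = 0.0570
F = 22211.9 · e^(0.0570 × 2/12) = 22211.9 × 1.00954527 = 22423.9186
Value of long forward = (F − K)·e^(−rT) = (22423.9186 − 23406.8) · e^(−0.0840·2/12)
= -982.8814 × 0.98609754 = -969.22
Short position value = −(long value) = 969.22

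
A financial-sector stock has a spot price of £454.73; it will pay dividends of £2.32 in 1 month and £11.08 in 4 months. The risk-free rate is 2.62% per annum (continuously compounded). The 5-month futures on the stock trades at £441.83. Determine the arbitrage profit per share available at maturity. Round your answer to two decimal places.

£4.45 per share

PV(dividends) I = 2.32·e^(−0.0262·1/12) + 11.08·e^(−0.0262·4/12) = 13.2986
Fair futures F* = (S − I)·e^(rT) = (454.73 − 13.2986)·e^0.010917 = 441.4314 × 1.010977 = 446.2770
Market £441.83 < fair 446.2770: forward underpriced → reverse cash-and-carry (short the stock, invest proceeds at r, pay the dividends, go long the forward).
Profit at T = |F_mkt − F*| = |441.83 − 446.2770| = £4.45 per share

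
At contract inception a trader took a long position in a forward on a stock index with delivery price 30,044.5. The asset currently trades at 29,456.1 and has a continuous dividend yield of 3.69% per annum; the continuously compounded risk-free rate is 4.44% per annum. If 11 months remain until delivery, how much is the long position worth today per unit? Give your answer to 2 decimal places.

-369.83

Current fair forward for the remaining 11 months: F = S·e^((r − q)·T), (r − q) = 0.0444 − 0.0369 = 0.0075
F = 29456.1 · e^(0.0075 × 11/12) = 29456.1 × 1.00689869 = 29659.3085
Value of long forward = (F − K)·e^(−rT) = (29659.3085 − 30044.5) · e^(−0.0444·11/12)
= -385.1915 × 0.96011712 = -369.83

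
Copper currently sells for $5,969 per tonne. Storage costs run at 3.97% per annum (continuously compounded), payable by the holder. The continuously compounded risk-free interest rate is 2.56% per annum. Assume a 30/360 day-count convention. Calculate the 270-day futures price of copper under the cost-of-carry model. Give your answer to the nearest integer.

Net carry = r + u − y = 0.0256 + 0.0397 − 0.0000 = 0.0653
F = S·e^((r+u−y)T) = 5969 · e^(0.0653 × 270/360) = 5969 · e^0.048975
= 5969 × 1.050194 = $6,269 per tonne

$6,269 per tonne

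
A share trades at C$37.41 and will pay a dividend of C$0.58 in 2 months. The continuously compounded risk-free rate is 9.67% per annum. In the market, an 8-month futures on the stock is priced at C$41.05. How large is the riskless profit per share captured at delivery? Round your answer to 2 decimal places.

C$1.76 per share

PV(dividends) I = 0.58·e^(−0.0967·2/12) = 0.5707
Fair futures F* = (S − I)·e^(rT) = (37.41 − 0.5707)·e^0.064467 = 36.8393 × 1.066590 = 39.2924
Market C$41.05 > fair 39.2924: forward overpriced → cash-and-carry (borrow at r, buy the stock and collect the dividends, short the forward).
Profit at T = |F_mkt − F*| = |41.05 − 39.2924| = C$1.76 per share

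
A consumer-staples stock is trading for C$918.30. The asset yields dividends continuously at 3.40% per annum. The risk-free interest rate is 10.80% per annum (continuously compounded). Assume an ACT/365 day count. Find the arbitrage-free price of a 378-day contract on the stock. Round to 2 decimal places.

F = S·e^((r − q)T) = 918.30 · e^((0.1080 − 0.0340) × 378/365)
= 918.30 · e^0.076636 = 918.30 × 1.079649
F = C$991.44

C$991.44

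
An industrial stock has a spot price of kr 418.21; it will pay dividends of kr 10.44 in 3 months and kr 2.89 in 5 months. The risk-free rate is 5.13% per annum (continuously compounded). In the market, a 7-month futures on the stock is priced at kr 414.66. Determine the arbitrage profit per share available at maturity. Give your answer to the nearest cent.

kr 2.72 per share

PV(dividends) I = 10.44·e^(−0.0513·3/12) + 2.89·e^(−0.0513·5/12) = 13.1358
Fair futures F* = (S − I)·e^(rT) = (418.21 − 13.1358)·e^0.029925 = 405.0742 × 1.030377 = 417.3791
Market kr 414.66 < fair 417.3791: forward underpriced → reverse cash-and-carry (short the stock, invest proceeds at r, pay the dividends, go long the forward).
Profit at T = |F_mkt − F*| = |414.66 − 417.3791| = kr 2.72 per share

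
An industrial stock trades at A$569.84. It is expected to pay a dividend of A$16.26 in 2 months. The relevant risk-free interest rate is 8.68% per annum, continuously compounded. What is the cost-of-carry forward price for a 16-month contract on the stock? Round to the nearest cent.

PV(dividends) I = 16.26·e^(−0.0868·2/12)
I = 16.0265
F = (S − I)·e^(rT) = (569.84 − 16.0265) · e^(0.0868·16/12)
= 553.8135 · e^0.115733 = 553.8135 × 1.122696 = A$621.76

A$621.76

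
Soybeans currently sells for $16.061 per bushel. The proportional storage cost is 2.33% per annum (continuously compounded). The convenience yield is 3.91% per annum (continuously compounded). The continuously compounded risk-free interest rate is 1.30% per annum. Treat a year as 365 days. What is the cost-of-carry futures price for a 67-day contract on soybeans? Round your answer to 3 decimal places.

Net carry = r + u − y = 0.0130 + 0.0233 − 0.0391 = -0.0028
F = S·e^((r+u−y)T) = 16.061 · e^(-0.0028 × 67/365) = 16.061 · e^-0.000514
= 16.061 × 0.999486 = $16.053 per bushel

$16.053 per bushel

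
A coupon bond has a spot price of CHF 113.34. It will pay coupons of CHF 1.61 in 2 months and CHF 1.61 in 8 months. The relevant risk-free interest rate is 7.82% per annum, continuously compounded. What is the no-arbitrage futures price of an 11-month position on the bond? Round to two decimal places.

PV(coupons) I = 1.61·e^(−0.0782·2/12) + 1.61·e^(−0.0782·8/12)
I = 1.5892 + 1.5282 = 3.1174
F = (S − I)·e^(rT) = (113.34 − 3.1174) · e^(0.0782·11/12)
= 110.2226 · e^0.071683 = 110.2226 × 1.074315 = CHF 118.41

CHF 118.41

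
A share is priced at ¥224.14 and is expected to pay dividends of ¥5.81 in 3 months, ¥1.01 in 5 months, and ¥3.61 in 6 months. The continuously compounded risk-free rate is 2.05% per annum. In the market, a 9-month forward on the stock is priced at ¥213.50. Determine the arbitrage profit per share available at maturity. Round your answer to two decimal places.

PV(dividends) I = 5.81·e^(−0.0205·3/12) + 1.01·e^(−0.0205·5/12) + 3.61·e^(−0.0205·6/12) = 10.3549
Fair forward F* = (S − I)·e^(rT) = (224.14 − 10.3549)·e^0.015375 = 213.7851 × 1.015494 = 217.0975
Market ¥213.50 < fair 217.0975: forward underpriced → reverse cash-and-carry (short the stock, invest proceeds at r, pay the dividends, go long the forward).
Profit at T = |F_mkt − F*| = |213.50 − 217.0975| = ¥3.60 per share

¥3.60 per share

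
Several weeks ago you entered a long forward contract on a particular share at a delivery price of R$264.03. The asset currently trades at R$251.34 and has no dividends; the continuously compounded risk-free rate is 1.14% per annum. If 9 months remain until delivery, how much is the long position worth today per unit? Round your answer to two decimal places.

Current fair forward for the remaining 9 months: F = S·e^(r·T), r = 0.0114
F = 251.34 · e^(0.0114 × 9/12) = 251.34 × 1.008587 = 253.4983
Value of long forward = (F − K)·e^(−rT) = (253.4983 − 264.03) · e^(−0.0114·9/12)
= -10.5317 × 0.991486 = -10.44

-R$10.44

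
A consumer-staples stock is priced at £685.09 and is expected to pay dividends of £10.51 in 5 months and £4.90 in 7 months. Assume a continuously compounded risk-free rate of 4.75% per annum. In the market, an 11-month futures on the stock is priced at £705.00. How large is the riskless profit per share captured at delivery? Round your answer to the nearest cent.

PV(dividends) I = 10.51·e^(−0.0475·5/12) + 4.90·e^(−0.0475·7/12) = 15.0701
Fair futures F* = (S − I)·e^(rT) = (685.09 − 15.0701)·e^0.043542 = 670.0199 × 1.044504 = 699.8385
Market £705.00 > fair 699.8385: forward overpriced → cash-and-carry (borrow at r, buy the stock and collect the dividends, short the forward).
Profit at T = |F_mkt − F*| = |705.00 − 699.8385| = £5.16 per share

£5.16 per share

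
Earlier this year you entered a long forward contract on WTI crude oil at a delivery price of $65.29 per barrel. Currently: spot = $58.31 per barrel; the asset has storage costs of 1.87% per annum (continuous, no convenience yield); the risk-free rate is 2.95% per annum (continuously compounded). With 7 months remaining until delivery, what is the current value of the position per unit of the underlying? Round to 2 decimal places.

-$5.23 per barrel

Current fair forward for the remaining 7 months: F = S·e^((r + u)·T), (r + u) = 0.0295 + 0.0187 = 0.0482
F = 58.31 · e^(0.0482 × 7/12) = 58.31 × 1.028516 = 59.9728
Value of long forward = (F − K)·e^(−rT) = (59.9728 − 65.29) · e^(−0.0295·7/12)
= -5.3172 × 0.982939 = -5.23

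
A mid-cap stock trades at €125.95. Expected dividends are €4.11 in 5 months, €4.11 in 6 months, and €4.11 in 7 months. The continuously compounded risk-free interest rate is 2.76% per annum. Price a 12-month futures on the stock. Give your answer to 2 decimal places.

PV(dividends) I = 4.11·e^(−0.0276·5/12) + 4.11·e^(−0.0276·6/12) + 4.11·e^(−0.0276·7/12)
I = 4.0630 + 4.0537 + 4.0444 = 12.1611
F = (S − I)·e^(rT) = (125.95 − 12.1611) · e^(0.0276·12/12)
= 113.7889 · e^0.027600 = 113.7889 × 1.027984 = €116.97

€116.97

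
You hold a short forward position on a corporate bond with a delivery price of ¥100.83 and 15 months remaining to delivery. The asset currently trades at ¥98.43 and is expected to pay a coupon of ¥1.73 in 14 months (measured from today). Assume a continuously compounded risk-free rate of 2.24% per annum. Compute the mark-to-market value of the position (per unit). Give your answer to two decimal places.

PV(remaining coupons) I = 1.73·e^(−0.0224·14/12) = 1.6854
Current forward F = (S − I)·e^(rT) = (98.43 − 1.6854)·e^(0.0224·15/12) = 96.7446 × 1.028396 = 99.4918
Value (long) = (F − K)·e^(−rT) = (99.4918 − 100.83) × 0.972388 = -1.3012
Short position value = −(long value) = ¥1.30

¥1.30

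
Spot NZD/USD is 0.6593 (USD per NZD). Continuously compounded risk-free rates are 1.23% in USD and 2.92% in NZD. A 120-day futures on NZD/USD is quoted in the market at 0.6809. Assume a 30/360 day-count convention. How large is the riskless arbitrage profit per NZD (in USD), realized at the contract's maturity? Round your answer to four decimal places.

Fair futures: F* = S·e^(carry·T), with carry = (r_USD − r_NZD) = 0.0123 − 0.0292 = -0.0169
F* = 0.6593 · e^(-0.0169 × 120/360) = 0.6593 · e^-0.005633 = 0.6593 × 0.994383 = 0.6556
Market 0.6809 > fair 0.6556: forward overpriced → cash-and-carry (buy spot, short the forward).
At maturity, profit = |F_mkt − F*| = |0.6809 − 0.6556| = 0.0253 per NZD (in USD)

0.0253 per NZD (in USD)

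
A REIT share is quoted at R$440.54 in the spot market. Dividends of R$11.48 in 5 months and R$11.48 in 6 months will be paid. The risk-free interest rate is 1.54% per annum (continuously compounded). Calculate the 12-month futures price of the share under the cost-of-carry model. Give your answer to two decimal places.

R$424.22

PV(dividends) I = 11.48·e^(−0.0154·5/12) + 11.48·e^(−0.0154·6/12)
I = 11.4066 + 11.3919 = 22.7985
F = (S − I)·e^(rT) = (440.54 − 22.7985) · e^(0.0154·12/12)
= 417.7415 · e^0.015400 = 417.7415 × 1.015519 = R$424.22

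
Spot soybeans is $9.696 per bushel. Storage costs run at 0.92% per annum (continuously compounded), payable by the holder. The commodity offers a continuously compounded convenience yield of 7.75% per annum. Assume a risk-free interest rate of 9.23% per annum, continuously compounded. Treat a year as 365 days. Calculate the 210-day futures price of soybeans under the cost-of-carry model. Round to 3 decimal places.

$9.831 per bushel

Net carry = r + u − y = 0.0923 + 0.0092 − 0.0775 = 0.0240
F = S·e^((r+u−y)T) = 9.696 · e^(0.0240 × 210/365) = 9.696 · e^0.013808
= 9.696 × 1.013904 = $9.831 per bushel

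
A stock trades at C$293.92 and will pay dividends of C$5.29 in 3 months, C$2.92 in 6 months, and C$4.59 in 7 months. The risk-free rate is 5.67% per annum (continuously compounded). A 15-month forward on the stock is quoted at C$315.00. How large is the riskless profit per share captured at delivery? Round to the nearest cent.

PV(dividends) I = 5.29·e^(−0.0567·3/12) + 2.92·e^(−0.0567·6/12) + 4.59·e^(−0.0567·7/12) = 12.4946
Fair forward F* = (S − I)·e^(rT) = (293.92 − 12.4946)·e^0.070875 = 281.4254 × 1.073447 = 302.0953
Market C$315.00 > fair 302.0953: forward overpriced → cash-and-carry (borrow at r, buy the stock and collect the dividends, short the forward).
Profit at T = |F_mkt − F*| = |315.00 − 302.0953| = C$12.90 per share

C$12.90 per share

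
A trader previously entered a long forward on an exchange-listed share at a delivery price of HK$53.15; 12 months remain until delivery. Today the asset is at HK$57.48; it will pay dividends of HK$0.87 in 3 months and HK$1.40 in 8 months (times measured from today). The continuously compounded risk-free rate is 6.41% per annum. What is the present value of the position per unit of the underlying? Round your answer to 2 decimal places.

PV(remaining dividends) I = 0.87·e^(−0.0641·3/12) + 1.40·e^(−0.0641·8/12) = 2.1976
Current forward F = (S − I)·e^(rT) = (57.48 − 2.1976)·e^(0.0641·12/12) = 55.2824 × 1.066199 = 58.9420
Value (long) = (F − K)·e^(−rT) = (58.9420 − 53.15) × 0.937911 = 5.4324
Value = HK$5.43

HK$5.43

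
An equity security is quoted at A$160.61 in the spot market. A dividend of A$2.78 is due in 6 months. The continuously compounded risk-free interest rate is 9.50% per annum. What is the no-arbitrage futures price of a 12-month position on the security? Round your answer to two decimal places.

A$173.70

PV(dividends) I = 2.78·e^(−0.0950·6/12)
I = 2.6510
F = (S − I)·e^(rT) = (160.61 − 2.6510) · e^(0.0950·12/12)
= 157.9590 · e^0.095000 = 157.9590 × 1.099659 = A$173.70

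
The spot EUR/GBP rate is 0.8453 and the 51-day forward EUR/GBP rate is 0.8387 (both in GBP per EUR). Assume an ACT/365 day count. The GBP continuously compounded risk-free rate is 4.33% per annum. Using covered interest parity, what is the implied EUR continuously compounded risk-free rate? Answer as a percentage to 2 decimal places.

F = S·e^((r_GBP − r_EUR)T) ⇒ r_EUR = r_GBP − ln(F/S)/T
ln(0.8387/0.8453) = -0.007839; /(51/365) = -0.056103
r_EUR = 0.0433 + 0.056103 = 0.099403
r_EUR = 9.94%

9.94%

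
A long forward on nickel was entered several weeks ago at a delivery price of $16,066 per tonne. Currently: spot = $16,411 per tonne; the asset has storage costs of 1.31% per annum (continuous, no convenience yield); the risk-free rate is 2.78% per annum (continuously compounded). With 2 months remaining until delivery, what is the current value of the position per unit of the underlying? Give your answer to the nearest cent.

Current fair forward for the remaining 2 months: F = S·e^((r + u)·T), (r + u) = 0.0278 + 0.0131 = 0.0409
F = 16411 · e^(0.0409 × 2/12) = 16411 × 1.00683995 = 16523.2504
Value of long forward = (F − K)·e^(−rT) = (16523.2504 − 16066) · e^(−0.0278·2/12)
= 457.2504 × 0.99537738 = 455.14

$455.14 per tonne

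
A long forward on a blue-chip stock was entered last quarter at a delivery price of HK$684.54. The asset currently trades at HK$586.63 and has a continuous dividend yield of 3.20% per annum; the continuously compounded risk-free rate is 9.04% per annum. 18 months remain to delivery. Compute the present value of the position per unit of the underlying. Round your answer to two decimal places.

-HK$38.60

Current fair forward for the remaining 18 months: F = S·e^((r − q)·T), (r − q) = 0.0904 − 0.0320 = 0.0584
F = 586.63 · e^(0.0584 × 18/12) = 586.63 × 1.091551 = 640.3366
Value of long forward = (F − K)·e^(−rT) = (640.3366 − 684.54) · e^(−0.0904·18/12)
= -44.2034 × 0.873192 = -38.60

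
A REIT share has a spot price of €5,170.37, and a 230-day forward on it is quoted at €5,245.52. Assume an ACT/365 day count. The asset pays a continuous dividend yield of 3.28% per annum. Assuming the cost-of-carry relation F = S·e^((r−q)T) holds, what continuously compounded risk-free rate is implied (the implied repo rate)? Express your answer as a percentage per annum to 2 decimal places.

5.57%

From F = S·e^((r−q)T): (r − q) = ln(F/S)/T
ln(5245.52/5170.37) = ln(1.014535) = 0.014430
(r − q) = 0.014430 / (230/365) = 0.022900
r = ln(F/S)/T + q = 0.022900 + 0.0328 = 0.055700
r = 5.57%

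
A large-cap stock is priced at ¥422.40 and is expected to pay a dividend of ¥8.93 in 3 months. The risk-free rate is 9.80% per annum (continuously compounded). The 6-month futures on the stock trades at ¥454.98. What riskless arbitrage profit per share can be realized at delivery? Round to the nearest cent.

¥20.52 per share

PV(dividends) I = 8.93·e^(−0.0980·3/12) = 8.7139
Fair futures F* = (S − I)·e^(rT) = (422.40 − 8.7139)·e^0.049000 = 413.6861 × 1.050220 = 434.4614
Market ¥454.98 > fair 434.4614: forward overpriced → cash-and-carry (borrow at r, buy the stock and collect the dividends, short the forward).
Profit at T = |F_mkt − F*| = |454.98 − 434.4614| = ¥20.52 per share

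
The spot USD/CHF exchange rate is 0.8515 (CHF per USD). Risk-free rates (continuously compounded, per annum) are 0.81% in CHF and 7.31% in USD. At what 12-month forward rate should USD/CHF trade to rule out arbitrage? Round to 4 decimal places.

F = S·e^((r_CHF − r_USD)T) = 0.8515 · e^((0.0081 − 0.0731) × 12/12)
= 0.8515 · e^-0.065000 = 0.8515 × 0.937067
F = 0.7979 CHF per USD

0.7979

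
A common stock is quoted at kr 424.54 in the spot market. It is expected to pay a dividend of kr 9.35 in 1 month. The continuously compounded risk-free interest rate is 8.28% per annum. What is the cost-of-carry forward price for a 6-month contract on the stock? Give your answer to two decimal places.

PV(dividends) I = 9.35·e^(−0.0828·1/12)
I = 9.2857
F = (S − I)·e^(rT) = (424.54 − 9.2857) · e^(0.0828·6/12)
= 415.2543 · e^0.041400 = 415.2543 × 1.042269 = kr 432.81

kr 432.81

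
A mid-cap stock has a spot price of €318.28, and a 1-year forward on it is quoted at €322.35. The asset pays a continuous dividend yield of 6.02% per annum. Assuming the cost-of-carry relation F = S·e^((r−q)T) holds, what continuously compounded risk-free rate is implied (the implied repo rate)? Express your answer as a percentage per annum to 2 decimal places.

From F = S·e^((r−q)T): (r − q) = ln(F/S)/T
ln(322.35/318.28) = ln(1.012787) = 0.012706
(r − q) = 0.012706 / (12/12) = 0.012706
r = ln(F/S)/T + q = 0.012706 + 0.0602 = 0.072906
r = 7.29%

7.29%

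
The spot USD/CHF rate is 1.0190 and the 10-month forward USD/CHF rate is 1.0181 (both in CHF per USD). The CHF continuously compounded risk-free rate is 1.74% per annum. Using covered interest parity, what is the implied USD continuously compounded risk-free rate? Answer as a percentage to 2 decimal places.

1.85%

F = S·e^((r_CHF − r_USD)T) ⇒ r_USD = r_CHF − ln(F/S)/T
ln(1.0181/1.0190) = -0.000884; /(10/12) = -0.001061
r_USD = 0.0174 + 0.001061 = 0.018461
r_USD = 1.85%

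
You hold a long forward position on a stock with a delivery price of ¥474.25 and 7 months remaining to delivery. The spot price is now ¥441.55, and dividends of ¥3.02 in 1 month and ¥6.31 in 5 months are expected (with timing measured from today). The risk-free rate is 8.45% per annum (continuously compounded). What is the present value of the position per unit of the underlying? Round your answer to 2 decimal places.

-¥18.98

PV(remaining dividends) I = 3.02·e^(−0.0845·1/12) + 6.31·e^(−0.0845·5/12) = 9.0905
Current forward F = (S − I)·e^(rT) = (441.55 − 9.0905)·e^(0.0845·7/12) = 432.4595 × 1.050527 = 454.3104
Value (long) = (F − K)·e^(−rT) = (454.3104 − 474.25) × 0.951903 = -18.9806
Value = -¥18.98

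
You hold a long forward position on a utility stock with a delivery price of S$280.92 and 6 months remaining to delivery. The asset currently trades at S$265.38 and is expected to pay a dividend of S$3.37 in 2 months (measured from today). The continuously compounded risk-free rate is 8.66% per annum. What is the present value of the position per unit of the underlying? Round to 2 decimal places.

PV(remaining dividends) I = 3.37·e^(−0.0866·2/12) = 3.3217
Current forward F = (S − I)·e^(rT) = (265.38 − 3.3217)·e^(0.0866·6/12) = 262.0583 × 1.044251 = 273.6546
Value (long) = (F − K)·e^(−rT) = (273.6546 − 280.92) × 0.957624 = -6.9575
Value = -S$6.96

-S$6.96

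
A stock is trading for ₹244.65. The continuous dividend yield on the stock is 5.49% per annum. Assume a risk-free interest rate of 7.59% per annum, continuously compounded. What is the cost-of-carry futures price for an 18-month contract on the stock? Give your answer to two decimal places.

₹252.48

F = S·e^((r − q)T) = 244.65 · e^((0.0759 − 0.0549) × 18/12)
= 244.65 · e^0.031500 = 244.65 × 1.032001
F = ₹252.48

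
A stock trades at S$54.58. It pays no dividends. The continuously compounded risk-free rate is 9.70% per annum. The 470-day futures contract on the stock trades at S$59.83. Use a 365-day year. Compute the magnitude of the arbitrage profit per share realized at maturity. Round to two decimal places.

S$2.01 per share

Fair futures: F* = S·e^(carry·T), with carry = r = 0.0970
F* = 54.58 · e^(0.0970 × 470/365) = 54.58 · e^0.124904 = 54.58 × 1.133040 = S$61.8413
Market S$59.83 < fair S$61.8413: forward underpriced → reverse cash-and-carry (short spot, go long the forward).
At maturity, profit = |F_mkt − F*| = |59.83 − 61.8413| = S$2.01 per share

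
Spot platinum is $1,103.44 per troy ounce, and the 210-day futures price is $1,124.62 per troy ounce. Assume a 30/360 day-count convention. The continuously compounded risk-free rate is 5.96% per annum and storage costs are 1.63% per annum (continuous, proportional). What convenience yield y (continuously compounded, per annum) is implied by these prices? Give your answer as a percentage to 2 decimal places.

4.33%

F = S·e^((r+u−y)T) ⇒ (r+u−y) = ln(F/S)/T
ln(1124.62/1103.44) = 0.019013; /T ⇒ 0.032594
y = r + u − ln(F/S)/T = 0.0596 + 0.0163 − 0.032594 = 0.043306
y = 4.33%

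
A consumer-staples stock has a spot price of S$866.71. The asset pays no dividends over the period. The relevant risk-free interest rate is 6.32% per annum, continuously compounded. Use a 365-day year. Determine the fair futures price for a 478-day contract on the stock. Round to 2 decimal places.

S$941.50

F = S·e^(rT) = 866.71 · e^(0.0632 × 478/365)
= 866.71 · e^0.082766 = 866.71 × 1.086288
F = S$941.50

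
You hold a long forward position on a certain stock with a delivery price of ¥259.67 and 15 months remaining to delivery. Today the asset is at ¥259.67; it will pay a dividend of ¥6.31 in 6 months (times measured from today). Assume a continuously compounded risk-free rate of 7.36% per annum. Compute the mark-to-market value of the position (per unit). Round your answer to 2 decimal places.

¥16.74

PV(remaining dividends) I = 6.31·e^(−0.0736·6/12) = 6.0820
Current forward F = (S − I)·e^(rT) = (259.67 − 6.0820)·e^(0.0736·15/12) = 253.5880 × 1.096365 = 278.0250
Value (long) = (F − K)·e^(−rT) = (278.0250 − 259.67) × 0.912105 = 16.7417
Value = ¥16.74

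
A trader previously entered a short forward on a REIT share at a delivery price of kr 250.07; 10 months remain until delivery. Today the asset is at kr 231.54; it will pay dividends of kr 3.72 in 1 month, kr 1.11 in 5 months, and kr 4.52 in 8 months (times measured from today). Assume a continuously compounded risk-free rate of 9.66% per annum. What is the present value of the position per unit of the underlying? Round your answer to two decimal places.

PV(remaining dividends) I = 3.72·e^(−0.0966·1/12) + 1.11·e^(−0.0966·5/12) + 4.52·e^(−0.0966·8/12) = 8.9945
Current forward F = (S − I)·e^(rT) = (231.54 − 8.9945)·e^(0.0966·10/12) = 222.5455 × 1.083829 = 241.2013
Value (long) = (F − K)·e^(−rT) = (241.2013 − 250.07) × 0.922655 = -8.1828
Short position value = −(long value) = kr 8.18

kr 8.18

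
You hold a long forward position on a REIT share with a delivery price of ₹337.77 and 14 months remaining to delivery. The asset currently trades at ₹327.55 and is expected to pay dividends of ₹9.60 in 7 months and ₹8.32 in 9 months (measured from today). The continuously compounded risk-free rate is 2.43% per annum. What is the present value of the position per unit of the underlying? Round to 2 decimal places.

-₹18.41

PV(remaining dividends) I = 9.60·e^(−0.0243·7/12) + 8.32·e^(−0.0243·9/12) = 17.6346
Current forward F = (S − I)·e^(rT) = (327.55 − 17.6346)·e^(0.0243·14/12) = 309.9154 × 1.028756 = 318.8273
Value (long) = (F − K)·e^(−rT) = (318.8273 − 337.77) × 0.972048 = -18.4132
Value = -₹18.41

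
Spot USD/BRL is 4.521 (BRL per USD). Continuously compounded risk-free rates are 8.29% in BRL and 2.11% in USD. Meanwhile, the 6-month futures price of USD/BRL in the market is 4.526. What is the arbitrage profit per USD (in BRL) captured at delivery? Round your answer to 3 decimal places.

Fair futures: F* = S·e^(carry·T), with carry = (r_BRL − r_USD) = 0.0829 − 0.0211 = 0.0618
F* = 4.521 · e^(0.0618 × 6/12) = 4.521 · e^0.030900 = 4.521 × 1.031382 = 4.6629
Market 4.526 < fair 4.6629: forward underpriced → reverse cash-and-carry (short spot, go long the forward).
At maturity, profit = |F_mkt − F*| = |4.526 − 4.6629| = 0.137 per USD (in BRL)

0.137 per USD (in BRL)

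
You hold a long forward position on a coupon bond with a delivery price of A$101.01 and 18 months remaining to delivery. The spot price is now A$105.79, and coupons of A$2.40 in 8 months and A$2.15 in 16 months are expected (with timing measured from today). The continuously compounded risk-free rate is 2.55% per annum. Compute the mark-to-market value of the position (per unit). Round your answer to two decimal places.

A$4.13

PV(remaining coupons) I = 2.40·e^(−0.0255·8/12) + 2.15·e^(−0.0255·16/12) = 4.4377
Current forward F = (S − I)·e^(rT) = (105.79 − 4.4377)·e^(0.0255·18/12) = 101.3523 × 1.038991 = 105.3041
Value (long) = (F − K)·e^(−rT) = (105.3041 − 101.01) × 0.962472 = 4.1330
Value = A$4.13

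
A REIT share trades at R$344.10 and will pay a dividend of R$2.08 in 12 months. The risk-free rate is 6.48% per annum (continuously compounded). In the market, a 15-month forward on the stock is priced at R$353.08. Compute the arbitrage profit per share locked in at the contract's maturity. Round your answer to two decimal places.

PV(dividends) I = 2.08·e^(−0.0648·12/12) = 1.9495
Fair forward F* = (S − I)·e^(rT) = (344.10 − 1.9495)·e^0.081000 = 342.1505 × 1.084371 = 371.0181
Market R$353.08 < fair 371.0181: forward underpriced → reverse cash-and-carry (short the stock, invest proceeds at r, pay the dividends, go long the forward).
Profit at T = |F_mkt − F*| = |353.08 − 371.0181| = R$17.94 per share

R$17.94 per share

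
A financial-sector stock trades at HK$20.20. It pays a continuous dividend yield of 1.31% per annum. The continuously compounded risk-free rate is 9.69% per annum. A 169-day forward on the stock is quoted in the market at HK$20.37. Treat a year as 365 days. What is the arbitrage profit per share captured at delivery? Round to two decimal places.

HK$0.63 per share

Fair forward: F* = S·e^(carry·T), with carry = (r − q) = 0.0969 − 0.0131 = 0.0838
F* = 20.20 · e^(0.0838 × 169/365) = 20.20 · e^0.038801 = 20.20 × 1.039564 = HK$20.9992
Market HK$20.37 < fair HK$20.9992: forward underpriced → reverse cash-and-carry (short spot, go long the forward).
At maturity, profit = |F_mkt − F*| = |20.37 − 20.9992| = HK$0.63 per share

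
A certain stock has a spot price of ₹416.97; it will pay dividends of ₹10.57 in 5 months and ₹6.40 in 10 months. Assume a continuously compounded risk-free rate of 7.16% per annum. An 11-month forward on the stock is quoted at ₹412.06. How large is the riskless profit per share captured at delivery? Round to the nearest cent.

PV(dividends) I = 10.57·e^(−0.0716·5/12) + 6.40·e^(−0.0716·10/12) = 16.2886
Fair forward F* = (S − I)·e^(rT) = (416.97 − 16.2886)·e^0.065633 = 400.6814 × 1.067835 = 427.8616
Market ₹412.06 < fair 427.8616: forward underpriced → reverse cash-and-carry (short the stock, invest proceeds at r, pay the dividends, go long the forward).
Profit at T = |F_mkt − F*| = |412.06 − 427.8616| = ₹15.80 per share

₹15.80 per share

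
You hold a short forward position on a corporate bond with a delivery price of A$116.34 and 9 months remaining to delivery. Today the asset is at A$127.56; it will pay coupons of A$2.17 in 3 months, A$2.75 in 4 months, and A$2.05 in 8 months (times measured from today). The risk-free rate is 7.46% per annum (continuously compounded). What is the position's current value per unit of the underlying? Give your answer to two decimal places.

-A$10.79

PV(remaining coupons) I = 2.17·e^(−0.0746·3/12) + 2.75·e^(−0.0746·4/12) + 2.05·e^(−0.0746·8/12) = 6.7629
Current forward F = (S − I)·e^(rT) = (127.56 − 6.7629)·e^(0.0746·9/12) = 120.7971 × 1.057545 = 127.7484
Value (long) = (F − K)·e^(−rT) = (127.7484 − 116.34) × 0.945586 = 10.7876
Short position value = −(long value) = -A$10.79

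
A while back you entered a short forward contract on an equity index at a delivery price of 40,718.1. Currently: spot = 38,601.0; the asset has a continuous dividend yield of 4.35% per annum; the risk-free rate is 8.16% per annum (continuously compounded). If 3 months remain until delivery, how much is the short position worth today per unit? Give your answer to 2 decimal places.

1712.38

Current fair forward for the remaining 3 months: F = S·e^((r − q)·T), (r − q) = 0.0816 − 0.0435 = 0.0381
F = 38601.0 · e^(0.0381 × 3/12) = 38601.0 × 1.00957051 = 38970.4313
Value of long forward = (F − K)·e^(−rT) = (38970.4313 − 40718.1) · e^(−0.0816·3/12)
= -1747.6687 × 0.97980667 = -1712.38
Short position value = −(long value) = 1712.38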